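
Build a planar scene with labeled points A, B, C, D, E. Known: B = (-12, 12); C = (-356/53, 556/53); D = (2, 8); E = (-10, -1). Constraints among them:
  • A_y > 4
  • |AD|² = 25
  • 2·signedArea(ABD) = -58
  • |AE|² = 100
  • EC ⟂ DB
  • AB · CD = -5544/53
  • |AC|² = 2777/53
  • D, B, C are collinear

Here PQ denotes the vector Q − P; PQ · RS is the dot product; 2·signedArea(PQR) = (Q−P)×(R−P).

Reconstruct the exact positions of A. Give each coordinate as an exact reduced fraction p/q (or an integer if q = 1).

1. A_x = -2  [2·signedArea(ABD) = -58 ∩ AB · CD = -5544/53]
2. A_y = 5  [2·signedArea(ABD) = -58 ∩ AB · CD = -5544/53]
   → A = (-2, 5)

A = (-2, 5)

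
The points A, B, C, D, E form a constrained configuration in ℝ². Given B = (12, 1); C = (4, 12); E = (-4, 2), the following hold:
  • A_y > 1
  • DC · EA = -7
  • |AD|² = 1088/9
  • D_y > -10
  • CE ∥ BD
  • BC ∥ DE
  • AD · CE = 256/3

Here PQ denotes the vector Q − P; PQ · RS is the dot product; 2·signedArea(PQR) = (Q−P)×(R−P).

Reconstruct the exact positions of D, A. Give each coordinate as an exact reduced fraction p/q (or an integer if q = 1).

A = (4/3, 5/3)
D = (4, -9)

1. D_x = 4  [BC ∥ DE ∩ CE ∥ BD]
2. D_y = -9  [BC ∥ DE ∩ CE ∥ BD]
   → D = (4, -9)
3. A_x = 4/3  [AD · CE = 256/3 ∩ DC · EA = -7]
4. A_y = 5/3  [AD · CE = 256/3 ∩ DC · EA = -7]
   → A = (4/3, 5/3)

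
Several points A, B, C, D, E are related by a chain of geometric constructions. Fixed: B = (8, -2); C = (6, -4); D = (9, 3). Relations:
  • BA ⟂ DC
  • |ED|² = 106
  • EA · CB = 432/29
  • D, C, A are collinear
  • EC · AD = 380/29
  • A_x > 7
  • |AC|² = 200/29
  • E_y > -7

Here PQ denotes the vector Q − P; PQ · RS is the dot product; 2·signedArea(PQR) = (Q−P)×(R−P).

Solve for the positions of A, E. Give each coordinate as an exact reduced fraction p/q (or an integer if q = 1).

1. A_x = 204/29  [D, C, A are collinear ∩ BA ⟂ DC]
2. A_y = -46/29  [D, C, A are collinear ∩ BA ⟂ DC]
   → A = (204/29, -46/29)
3. E_x = 4  [EA · CB = 432/29 ∩ EC · AD = 380/29]
4. E_y = -6  [EA · CB = 432/29 ∩ EC · AD = 380/29]
   → E = (4, -6)

A = (204/29, -46/29)
E = (4, -6)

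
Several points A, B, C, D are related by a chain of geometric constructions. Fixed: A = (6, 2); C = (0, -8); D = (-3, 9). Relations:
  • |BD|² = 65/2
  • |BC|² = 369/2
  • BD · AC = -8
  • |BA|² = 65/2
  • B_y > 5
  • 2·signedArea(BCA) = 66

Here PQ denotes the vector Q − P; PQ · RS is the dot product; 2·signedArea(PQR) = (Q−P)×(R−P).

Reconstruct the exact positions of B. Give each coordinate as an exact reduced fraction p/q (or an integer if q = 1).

B = (3/2, 11/2)

1. B_x = 3/2  [2·signedArea(BCA) = 66 ∩ BD · AC = -8]
2. B_y = 11/2  [2·signedArea(BCA) = 66 ∩ BD · AC = -8]
   → B = (3/2, 11/2)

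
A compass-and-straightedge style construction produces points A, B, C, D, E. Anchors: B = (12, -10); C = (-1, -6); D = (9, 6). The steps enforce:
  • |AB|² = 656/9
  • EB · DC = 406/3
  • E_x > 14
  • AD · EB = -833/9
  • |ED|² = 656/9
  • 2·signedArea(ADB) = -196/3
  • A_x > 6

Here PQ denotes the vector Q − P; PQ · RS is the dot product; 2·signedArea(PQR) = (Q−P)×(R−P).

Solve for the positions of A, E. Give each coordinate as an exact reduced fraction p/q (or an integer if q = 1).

A = (20/3, -10/3)
E = (43/3, -2/3)

1. E_x = 43/3  [line 10·x + 12·y + -406/3 = 0 ∩ |ED|² = 656/9]
2. E_y = -2/3  [line 10·x + 12·y + -406/3 = 0 ∩ |ED|² = 656/9]
   → E = (43/3, -2/3)
3. A_x = 20/3  [AD · EB = -833/9 ∩ 2·signedArea(ADB) = -196/3]
4. A_y = -10/3  [AD · EB = -833/9 ∩ 2·signedArea(ADB) = -196/3]
   → A = (20/3, -10/3)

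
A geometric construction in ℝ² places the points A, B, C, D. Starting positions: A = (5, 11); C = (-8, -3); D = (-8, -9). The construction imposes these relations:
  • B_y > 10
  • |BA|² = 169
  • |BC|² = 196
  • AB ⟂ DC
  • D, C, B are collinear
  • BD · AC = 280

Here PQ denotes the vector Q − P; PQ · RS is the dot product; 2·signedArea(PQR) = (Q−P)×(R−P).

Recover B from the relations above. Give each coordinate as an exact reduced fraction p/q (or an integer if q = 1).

1. B_x = -8  [D, C, B are collinear ∩ AB ⟂ DC]
2. B_y = 11  [D, C, B are collinear ∩ AB ⟂ DC]
   → B = (-8, 11)

B = (-8, 11)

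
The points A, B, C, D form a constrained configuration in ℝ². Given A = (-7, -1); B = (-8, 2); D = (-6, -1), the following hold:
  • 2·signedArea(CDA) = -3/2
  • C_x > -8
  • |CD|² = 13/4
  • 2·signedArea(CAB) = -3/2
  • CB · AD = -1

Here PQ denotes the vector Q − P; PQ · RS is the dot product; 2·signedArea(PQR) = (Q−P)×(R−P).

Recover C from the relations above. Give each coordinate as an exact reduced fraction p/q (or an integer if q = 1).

1. C_x = -7  [2·signedArea(CDA) = -3/2 ∩ 2·signedArea(CAB) = -3/2]
2. C_y = 1/2  [2·signedArea(CDA) = -3/2 ∩ 2·signedArea(CAB) = -3/2]
   → C = (-7, 1/2)

C = (-7, 1/2)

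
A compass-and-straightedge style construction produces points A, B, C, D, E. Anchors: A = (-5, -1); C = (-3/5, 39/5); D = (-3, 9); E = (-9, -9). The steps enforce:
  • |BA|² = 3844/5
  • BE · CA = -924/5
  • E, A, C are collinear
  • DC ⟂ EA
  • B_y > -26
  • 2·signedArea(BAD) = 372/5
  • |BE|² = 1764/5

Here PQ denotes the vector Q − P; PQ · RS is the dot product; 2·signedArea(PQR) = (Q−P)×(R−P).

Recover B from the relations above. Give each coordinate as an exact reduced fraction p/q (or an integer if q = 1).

1. B_x = -87/5  [2·signedArea(BAD) = 372/5 ∩ BE · CA = -924/5]
2. B_y = -129/5  [2·signedArea(BAD) = 372/5 ∩ BE · CA = -924/5]
   → B = (-87/5, -129/5)

B = (-87/5, -129/5)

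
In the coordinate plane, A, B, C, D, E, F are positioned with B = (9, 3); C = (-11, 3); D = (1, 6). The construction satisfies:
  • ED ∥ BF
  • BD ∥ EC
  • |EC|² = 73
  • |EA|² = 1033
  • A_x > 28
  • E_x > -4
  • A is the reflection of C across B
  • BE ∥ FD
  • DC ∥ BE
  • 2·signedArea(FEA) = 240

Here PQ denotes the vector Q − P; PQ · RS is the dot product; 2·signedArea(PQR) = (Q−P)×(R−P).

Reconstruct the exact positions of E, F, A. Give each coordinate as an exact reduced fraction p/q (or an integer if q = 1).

A = (29, 3)
E = (-3, 0)
F = (13, 9)

1. E_x = -3  [BD ∥ EC ∩ DC ∥ BE]
2. E_y = 0  [BD ∥ EC ∩ DC ∥ BE]
   → E = (-3, 0)
3. F_x = 13  [BE ∥ FD ∩ ED ∥ BF]
4. F_y = 9  [BE ∥ FD ∩ ED ∥ BF]
   → F = (13, 9)
5. A_x = 29  [A is the reflection of C across B]
6. A_y = 3  [A is the reflection of C across B]
   → A = (29, 3)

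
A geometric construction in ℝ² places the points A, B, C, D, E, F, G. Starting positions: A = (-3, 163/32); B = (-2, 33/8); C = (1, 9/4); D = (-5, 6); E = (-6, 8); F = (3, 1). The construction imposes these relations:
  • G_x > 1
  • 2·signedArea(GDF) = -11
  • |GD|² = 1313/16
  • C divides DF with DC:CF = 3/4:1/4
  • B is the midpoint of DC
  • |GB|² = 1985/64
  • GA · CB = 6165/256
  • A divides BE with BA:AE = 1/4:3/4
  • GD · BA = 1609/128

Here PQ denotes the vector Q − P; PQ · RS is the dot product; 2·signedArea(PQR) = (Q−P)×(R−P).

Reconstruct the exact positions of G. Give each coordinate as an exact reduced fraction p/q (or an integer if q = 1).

G = (2, 1/4)

1. G_x = 2  [GD · BA = 1609/128 ∩ 2·signedArea(GDF) = -11]
2. G_y = 1/4  [GD · BA = 1609/128 ∩ 2·signedArea(GDF) = -11]
   → G = (2, 1/4)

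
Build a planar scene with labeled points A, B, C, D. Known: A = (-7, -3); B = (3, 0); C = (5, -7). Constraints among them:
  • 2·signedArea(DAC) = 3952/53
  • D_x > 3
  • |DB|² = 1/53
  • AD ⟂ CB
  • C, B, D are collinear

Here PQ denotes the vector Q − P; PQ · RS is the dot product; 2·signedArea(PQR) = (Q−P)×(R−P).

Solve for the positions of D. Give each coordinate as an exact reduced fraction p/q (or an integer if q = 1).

D = (161/53, -7/53)

1. D_x = 161/53  [C, B, D are collinear ∩ AD ⟂ CB]
2. D_y = -7/53  [C, B, D are collinear ∩ AD ⟂ CB]
   → D = (161/53, -7/53)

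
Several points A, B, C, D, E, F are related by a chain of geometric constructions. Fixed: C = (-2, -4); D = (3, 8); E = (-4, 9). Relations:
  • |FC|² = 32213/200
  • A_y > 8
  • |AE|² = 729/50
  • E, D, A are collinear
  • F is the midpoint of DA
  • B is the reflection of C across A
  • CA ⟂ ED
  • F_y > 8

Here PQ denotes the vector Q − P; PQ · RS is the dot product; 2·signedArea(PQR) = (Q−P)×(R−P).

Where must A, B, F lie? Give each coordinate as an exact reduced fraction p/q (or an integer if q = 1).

1. A_x = -11/50  [E, D, A are collinear ∩ CA ⟂ ED]
2. A_y = 423/50  [E, D, A are collinear ∩ CA ⟂ ED]
   → A = (-11/50, 423/50)
3. B_x = 39/25  [B is the reflection of C across A]
4. B_y = 523/25  [B is the reflection of C across A]
   → B = (39/25, 523/25)
5. F_x = 139/100  [F is the midpoint of DA]
6. F_y = 823/100  [F is the midpoint of DA]
   → F = (139/100, 823/100)

A = (-11/50, 423/50)
B = (39/25, 523/25)
F = (139/100, 823/100)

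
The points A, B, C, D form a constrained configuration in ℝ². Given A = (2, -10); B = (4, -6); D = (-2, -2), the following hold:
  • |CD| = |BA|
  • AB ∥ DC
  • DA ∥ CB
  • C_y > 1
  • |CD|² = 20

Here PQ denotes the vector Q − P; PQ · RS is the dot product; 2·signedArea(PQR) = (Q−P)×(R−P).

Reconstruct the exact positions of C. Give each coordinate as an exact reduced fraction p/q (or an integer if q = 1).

C = (0, 2)

1. C_x = 0  [DA ∥ CB ∩ AB ∥ DC]
2. C_y = 2  [DA ∥ CB ∩ AB ∥ DC]
   → C = (0, 2)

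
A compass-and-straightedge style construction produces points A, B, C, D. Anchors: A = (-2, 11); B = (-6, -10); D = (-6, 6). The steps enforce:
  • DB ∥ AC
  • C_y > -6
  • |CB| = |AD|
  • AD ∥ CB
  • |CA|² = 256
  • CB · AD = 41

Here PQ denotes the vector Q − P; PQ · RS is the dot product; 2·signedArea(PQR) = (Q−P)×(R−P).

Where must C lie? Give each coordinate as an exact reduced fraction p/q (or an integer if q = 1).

C = (-2, -5)

1. C_x = -2  [AD ∥ CB ∩ DB ∥ AC]
2. C_y = -5  [AD ∥ CB ∩ DB ∥ AC]
   → C = (-2, -5)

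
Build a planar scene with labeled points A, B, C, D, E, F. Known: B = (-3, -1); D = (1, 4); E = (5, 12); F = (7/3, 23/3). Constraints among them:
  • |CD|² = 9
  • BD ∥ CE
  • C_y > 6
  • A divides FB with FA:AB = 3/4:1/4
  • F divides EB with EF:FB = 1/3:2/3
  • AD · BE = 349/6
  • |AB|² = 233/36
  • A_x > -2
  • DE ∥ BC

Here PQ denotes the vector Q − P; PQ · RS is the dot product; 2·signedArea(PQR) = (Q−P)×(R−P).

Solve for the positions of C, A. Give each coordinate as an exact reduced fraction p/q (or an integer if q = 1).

1. C_x = 1  [BD ∥ CE ∩ DE ∥ BC]
2. C_y = 7  [BD ∥ CE ∩ DE ∥ BC]
   → C = (1, 7)
3. A_x = -5/3  [A divides FB with FA:AB = 3/4:1/4]
4. A_y = 7/6  [A divides FB with FA:AB = 3/4:1/4]
   → A = (-5/3, 7/6)

A = (-5/3, 7/6)
C = (1, 7)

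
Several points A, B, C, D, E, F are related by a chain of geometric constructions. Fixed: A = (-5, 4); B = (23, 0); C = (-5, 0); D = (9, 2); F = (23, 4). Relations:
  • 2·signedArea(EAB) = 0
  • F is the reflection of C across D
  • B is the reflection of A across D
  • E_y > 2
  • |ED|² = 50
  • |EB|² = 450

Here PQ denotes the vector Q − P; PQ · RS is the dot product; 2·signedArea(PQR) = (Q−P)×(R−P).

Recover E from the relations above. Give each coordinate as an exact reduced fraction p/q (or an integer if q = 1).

1. E_x = 2  [line 4·x + 28·y + -92 = 0 ∩ |EB|² = 450]
2. E_y = 3  [line 4·x + 28·y + -92 = 0 ∩ |EB|² = 450]
   → E = (2, 3)

E = (2, 3)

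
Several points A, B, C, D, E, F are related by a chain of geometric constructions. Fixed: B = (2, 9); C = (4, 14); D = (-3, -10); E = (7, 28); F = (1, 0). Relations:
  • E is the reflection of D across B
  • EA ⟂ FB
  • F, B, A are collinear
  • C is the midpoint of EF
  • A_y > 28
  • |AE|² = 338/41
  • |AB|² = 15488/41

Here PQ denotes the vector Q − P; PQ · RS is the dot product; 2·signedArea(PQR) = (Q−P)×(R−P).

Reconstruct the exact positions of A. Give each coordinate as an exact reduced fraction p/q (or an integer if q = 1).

1. A_x = 170/41  [F, B, A are collinear ∩ EA ⟂ FB]
2. A_y = 1161/41  [F, B, A are collinear ∩ EA ⟂ FB]
   → A = (170/41, 1161/41)

A = (170/41, 1161/41)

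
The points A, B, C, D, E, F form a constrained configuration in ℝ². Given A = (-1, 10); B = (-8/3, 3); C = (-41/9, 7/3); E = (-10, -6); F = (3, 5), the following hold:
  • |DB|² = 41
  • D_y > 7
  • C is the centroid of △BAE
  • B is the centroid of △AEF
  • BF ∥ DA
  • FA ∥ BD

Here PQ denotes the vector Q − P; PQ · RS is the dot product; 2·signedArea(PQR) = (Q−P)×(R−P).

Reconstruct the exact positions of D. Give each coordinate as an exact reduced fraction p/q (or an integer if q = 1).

1. D_x = -20/3  [BF ∥ DA ∩ FA ∥ BD]
2. D_y = 8  [BF ∥ DA ∩ FA ∥ BD]
   → D = (-20/3, 8)

D = (-20/3, 8)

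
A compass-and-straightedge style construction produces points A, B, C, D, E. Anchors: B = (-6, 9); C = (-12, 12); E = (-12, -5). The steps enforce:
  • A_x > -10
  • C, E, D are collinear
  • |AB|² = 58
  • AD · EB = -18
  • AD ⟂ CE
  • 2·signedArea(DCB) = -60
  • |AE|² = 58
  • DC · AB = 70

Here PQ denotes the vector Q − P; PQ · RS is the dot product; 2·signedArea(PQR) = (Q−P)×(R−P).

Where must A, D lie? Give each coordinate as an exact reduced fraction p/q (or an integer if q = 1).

1. D_x = -12  [C, E, D are collinear ∩ 2·signedArea(DCB) = -60]
2. D_y = 2  [C, E, D are collinear ∩ 2·signedArea(DCB) = -60]
   → D = (-12, 2)
3. A_x = -9  [AD · EB = -18 ∩ AD ⟂ CE]
4. A_y = 2  [AD · EB = -18 ∩ AD ⟂ CE]
   → A = (-9, 2)

A = (-9, 2)
D = (-12, 2)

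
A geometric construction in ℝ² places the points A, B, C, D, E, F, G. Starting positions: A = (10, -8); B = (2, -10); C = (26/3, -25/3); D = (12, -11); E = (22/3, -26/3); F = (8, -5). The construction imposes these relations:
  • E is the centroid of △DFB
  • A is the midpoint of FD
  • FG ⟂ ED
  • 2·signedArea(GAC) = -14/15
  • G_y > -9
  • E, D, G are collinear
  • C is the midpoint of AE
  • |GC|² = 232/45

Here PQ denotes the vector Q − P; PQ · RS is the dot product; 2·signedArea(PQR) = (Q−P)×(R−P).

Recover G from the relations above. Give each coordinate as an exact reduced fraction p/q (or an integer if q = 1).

1. G_x = 32/5  [E, D, G are collinear ∩ FG ⟂ ED]
2. G_y = -41/5  [E, D, G are collinear ∩ FG ⟂ ED]
   → G = (32/5, -41/5)

G = (32/5, -41/5)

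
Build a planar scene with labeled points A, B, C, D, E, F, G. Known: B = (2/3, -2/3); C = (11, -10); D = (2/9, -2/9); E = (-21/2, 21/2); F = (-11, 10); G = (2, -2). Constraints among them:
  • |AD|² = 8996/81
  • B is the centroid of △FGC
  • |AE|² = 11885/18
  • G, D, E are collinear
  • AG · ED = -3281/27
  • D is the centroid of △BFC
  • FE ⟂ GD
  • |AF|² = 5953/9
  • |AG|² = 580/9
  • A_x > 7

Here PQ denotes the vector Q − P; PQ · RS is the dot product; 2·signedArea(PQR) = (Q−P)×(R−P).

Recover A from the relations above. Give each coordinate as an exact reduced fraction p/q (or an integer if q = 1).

A = (8, -22/3)

1. A_x = 8  [line -193/18·x + 193/18·y + 4439/27 = 0 ∩ |AF|² = 5953/9]
2. A_y = -22/3  [line -193/18·x + 193/18·y + 4439/27 = 0 ∩ |AF|² = 5953/9]
   → A = (8, -22/3)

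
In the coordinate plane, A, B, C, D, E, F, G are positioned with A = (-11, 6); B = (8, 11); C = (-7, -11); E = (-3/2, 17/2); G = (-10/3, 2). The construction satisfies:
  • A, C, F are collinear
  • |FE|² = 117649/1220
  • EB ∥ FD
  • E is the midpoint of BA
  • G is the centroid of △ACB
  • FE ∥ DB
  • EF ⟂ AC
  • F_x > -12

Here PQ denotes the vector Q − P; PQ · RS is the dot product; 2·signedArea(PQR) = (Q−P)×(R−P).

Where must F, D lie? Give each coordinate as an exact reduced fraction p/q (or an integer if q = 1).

D = (-951/610, 2669/305)
F = (-3373/305, 3813/610)

1. F_x = -3373/305  [A, C, F are collinear ∩ EF ⟂ AC]
2. F_y = 3813/610  [A, C, F are collinear ∩ EF ⟂ AC]
   → F = (-3373/305, 3813/610)
3. D_x = -951/610  [FE ∥ DB ∩ EB ∥ FD]
4. D_y = 2669/305  [FE ∥ DB ∩ EB ∥ FD]
   → D = (-951/610, 2669/305)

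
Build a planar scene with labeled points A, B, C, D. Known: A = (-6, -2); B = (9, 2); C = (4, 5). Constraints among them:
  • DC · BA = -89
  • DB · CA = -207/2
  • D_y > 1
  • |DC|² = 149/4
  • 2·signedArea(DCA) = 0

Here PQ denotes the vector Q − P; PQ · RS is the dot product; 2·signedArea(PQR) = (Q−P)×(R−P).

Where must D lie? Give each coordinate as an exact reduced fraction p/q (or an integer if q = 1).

1. D_x = -1  [2·signedArea(DCA) = 0 ∩ DB · CA = -207/2]
2. D_y = 3/2  [2·signedArea(DCA) = 0 ∩ DB · CA = -207/2]
   → D = (-1, 3/2)

D = (-1, 3/2)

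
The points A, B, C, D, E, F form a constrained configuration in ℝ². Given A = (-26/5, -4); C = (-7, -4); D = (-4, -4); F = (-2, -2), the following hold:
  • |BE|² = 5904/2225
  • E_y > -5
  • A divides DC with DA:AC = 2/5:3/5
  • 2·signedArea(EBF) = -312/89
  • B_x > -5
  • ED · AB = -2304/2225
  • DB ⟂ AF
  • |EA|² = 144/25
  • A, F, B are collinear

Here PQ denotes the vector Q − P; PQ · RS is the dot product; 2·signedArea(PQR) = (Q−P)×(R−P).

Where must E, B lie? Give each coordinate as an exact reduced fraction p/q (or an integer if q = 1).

1. B_x = -386/89  [A, F, B are collinear ∩ DB ⟂ AF]
2. B_y = -308/89  [A, F, B are collinear ∩ DB ⟂ AF]
   → B = (-386/89, -308/89)
3. E_x = -14/5  [ED · AB = -2304/2225 ∩ 2·signedArea(EBF) = -312/89]
4. E_y = -4  [ED · AB = -2304/2225 ∩ 2·signedArea(EBF) = -312/89]
   → E = (-14/5, -4)

B = (-386/89, -308/89)
E = (-14/5, -4)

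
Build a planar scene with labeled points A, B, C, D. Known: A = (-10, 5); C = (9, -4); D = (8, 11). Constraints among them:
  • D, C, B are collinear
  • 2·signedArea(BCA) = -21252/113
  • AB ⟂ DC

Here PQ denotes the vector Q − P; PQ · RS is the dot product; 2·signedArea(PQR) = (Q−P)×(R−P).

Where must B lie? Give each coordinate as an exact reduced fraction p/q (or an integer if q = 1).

B = (940/113, 703/113)

1. B_x = 940/113  [D, C, B are collinear ∩ AB ⟂ DC]
2. B_y = 703/113  [D, C, B are collinear ∩ AB ⟂ DC]
   → B = (940/113, 703/113)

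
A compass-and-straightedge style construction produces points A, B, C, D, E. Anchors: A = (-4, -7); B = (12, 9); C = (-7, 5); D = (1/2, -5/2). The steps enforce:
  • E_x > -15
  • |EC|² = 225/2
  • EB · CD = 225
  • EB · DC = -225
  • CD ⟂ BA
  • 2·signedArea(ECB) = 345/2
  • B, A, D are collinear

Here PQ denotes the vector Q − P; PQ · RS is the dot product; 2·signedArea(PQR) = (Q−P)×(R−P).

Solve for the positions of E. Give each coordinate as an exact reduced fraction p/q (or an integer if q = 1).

1. E_x = -29/2  [EB · CD = 225 ∩ 2·signedArea(ECB) = 345/2]
2. E_y = 25/2  [EB · CD = 225 ∩ 2·signedArea(ECB) = 345/2]
   → E = (-29/2, 25/2)

E = (-29/2, 25/2)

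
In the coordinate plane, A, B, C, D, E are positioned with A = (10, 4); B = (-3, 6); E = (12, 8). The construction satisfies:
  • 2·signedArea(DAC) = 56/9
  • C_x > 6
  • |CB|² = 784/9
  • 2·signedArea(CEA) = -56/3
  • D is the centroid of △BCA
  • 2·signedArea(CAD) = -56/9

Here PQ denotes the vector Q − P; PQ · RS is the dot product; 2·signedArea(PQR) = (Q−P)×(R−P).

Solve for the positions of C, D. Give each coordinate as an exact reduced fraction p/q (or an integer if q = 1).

1. C_x = 19/3  [line 4·x + -2·y + -40/3 = 0 ∩ |CB|² = 784/9]
2. C_y = 6  [line 4·x + -2·y + -40/3 = 0 ∩ |CB|² = 784/9]
   → C = (19/3, 6)
3. D_x = 40/9  [D is the centroid of △BCA]
4. D_y = 16/3  [D is the centroid of △BCA]
   → D = (40/9, 16/3)

C = (19/3, 6)
D = (40/9, 16/3)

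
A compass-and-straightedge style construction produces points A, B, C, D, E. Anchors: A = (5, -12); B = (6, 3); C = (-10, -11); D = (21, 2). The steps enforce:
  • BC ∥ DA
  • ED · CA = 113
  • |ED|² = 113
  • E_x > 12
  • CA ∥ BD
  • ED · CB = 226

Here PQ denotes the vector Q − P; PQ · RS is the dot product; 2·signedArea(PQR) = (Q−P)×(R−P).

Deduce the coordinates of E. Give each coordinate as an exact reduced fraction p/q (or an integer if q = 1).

1. E_x = 13  [ED · CA = 113 ∩ ED · CB = 226]
2. E_y = -5  [ED · CA = 113 ∩ ED · CB = 226]
   → E = (13, -5)

E = (13, -5)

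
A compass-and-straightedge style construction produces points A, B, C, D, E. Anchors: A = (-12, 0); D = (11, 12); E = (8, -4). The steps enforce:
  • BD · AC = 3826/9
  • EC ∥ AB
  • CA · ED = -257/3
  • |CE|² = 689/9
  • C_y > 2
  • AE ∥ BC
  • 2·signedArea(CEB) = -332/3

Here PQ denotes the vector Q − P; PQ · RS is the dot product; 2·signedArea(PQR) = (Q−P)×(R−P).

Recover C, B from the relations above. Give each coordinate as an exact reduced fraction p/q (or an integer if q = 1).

1. C_x = 7/3  [line -3·x + -16·y + 149/3 = 0 ∩ |CE|² = 689/9]
2. C_y = 8/3  [line -3·x + -16·y + 149/3 = 0 ∩ |CE|² = 689/9]
   → C = (7/3, 8/3)
3. B_x = -53/3  [AE ∥ BC ∩ EC ∥ AB]
4. B_y = 20/3  [AE ∥ BC ∩ EC ∥ AB]
   → B = (-53/3, 20/3)

B = (-53/3, 20/3)
C = (7/3, 8/3)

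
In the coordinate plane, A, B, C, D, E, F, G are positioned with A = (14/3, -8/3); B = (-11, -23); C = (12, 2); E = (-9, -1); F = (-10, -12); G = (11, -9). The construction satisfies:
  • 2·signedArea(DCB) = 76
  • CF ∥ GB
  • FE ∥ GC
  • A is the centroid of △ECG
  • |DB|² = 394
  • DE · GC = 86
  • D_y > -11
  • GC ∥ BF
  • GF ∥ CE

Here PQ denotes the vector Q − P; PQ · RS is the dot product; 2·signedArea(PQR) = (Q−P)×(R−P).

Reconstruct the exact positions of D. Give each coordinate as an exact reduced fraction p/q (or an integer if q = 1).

1. D_x = 4  [2·signedArea(DCB) = 76 ∩ DE · GC = 86]
2. D_y = -10  [2·signedArea(DCB) = 76 ∩ DE · GC = 86]
   → D = (4, -10)

D = (4, -10)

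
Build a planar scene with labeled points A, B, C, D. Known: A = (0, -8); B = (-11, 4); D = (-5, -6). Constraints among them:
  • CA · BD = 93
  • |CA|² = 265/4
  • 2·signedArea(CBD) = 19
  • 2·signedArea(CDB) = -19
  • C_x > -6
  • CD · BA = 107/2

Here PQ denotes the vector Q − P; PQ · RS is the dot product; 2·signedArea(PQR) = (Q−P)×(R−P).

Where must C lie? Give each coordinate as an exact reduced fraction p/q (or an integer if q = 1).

C = (-11/2, -2)

1. C_x = -11/2  [2·signedArea(CBD) = 19 ∩ CD · BA = 107/2]
2. C_y = -2  [2·signedArea(CBD) = 19 ∩ CD · BA = 107/2]
   → C = (-11/2, -2)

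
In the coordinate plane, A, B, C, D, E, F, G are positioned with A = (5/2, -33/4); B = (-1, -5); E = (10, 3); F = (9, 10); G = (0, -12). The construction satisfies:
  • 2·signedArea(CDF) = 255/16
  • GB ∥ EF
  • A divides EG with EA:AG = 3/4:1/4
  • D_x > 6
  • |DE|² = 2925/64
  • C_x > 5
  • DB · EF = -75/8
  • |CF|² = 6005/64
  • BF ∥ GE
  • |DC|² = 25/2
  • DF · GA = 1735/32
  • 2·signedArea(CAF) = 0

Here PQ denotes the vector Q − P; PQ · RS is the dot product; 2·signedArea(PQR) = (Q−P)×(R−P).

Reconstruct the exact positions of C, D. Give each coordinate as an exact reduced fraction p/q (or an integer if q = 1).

C = (23/4, 7/8)
D = (25/4, -21/8)

1. D_x = 25/4  [DF · GA = 1735/32 ∩ DB · EF = -75/8]
2. D_y = -21/8  [DF · GA = 1735/32 ∩ DB · EF = -75/8]
   → D = (25/4, -21/8)
3. C_x = 23/4  [2·signedArea(CAF) = 0 ∩ 2·signedArea(CDF) = 255/16]
4. C_y = 7/8  [2·signedArea(CAF) = 0 ∩ 2·signedArea(CDF) = 255/16]
   → C = (23/4, 7/8)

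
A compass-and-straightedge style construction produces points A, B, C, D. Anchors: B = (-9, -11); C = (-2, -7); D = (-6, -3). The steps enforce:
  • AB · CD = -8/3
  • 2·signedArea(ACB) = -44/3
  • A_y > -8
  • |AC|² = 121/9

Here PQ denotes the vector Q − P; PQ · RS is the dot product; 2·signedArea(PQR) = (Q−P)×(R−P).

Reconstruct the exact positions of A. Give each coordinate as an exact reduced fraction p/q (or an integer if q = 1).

1. A_x = -17/3  [AB · CD = -8/3 ∩ 2·signedArea(ACB) = -44/3]
2. A_y = -7  [AB · CD = -8/3 ∩ 2·signedArea(ACB) = -44/3]
   → A = (-17/3, -7)

A = (-17/3, -7)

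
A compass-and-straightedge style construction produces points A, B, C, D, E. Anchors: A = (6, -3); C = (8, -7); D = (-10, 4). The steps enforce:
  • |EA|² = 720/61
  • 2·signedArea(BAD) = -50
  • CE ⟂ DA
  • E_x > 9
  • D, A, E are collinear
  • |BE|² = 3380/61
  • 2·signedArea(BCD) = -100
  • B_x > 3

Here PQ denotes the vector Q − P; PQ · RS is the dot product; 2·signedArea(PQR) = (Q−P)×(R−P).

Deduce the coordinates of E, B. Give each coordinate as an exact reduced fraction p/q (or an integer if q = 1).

1. E_x = 558/61  [D, A, E are collinear ∩ CE ⟂ DA]
2. E_y = -267/61  [D, A, E are collinear ∩ CE ⟂ DA]
   → E = (558/61, -267/61)
3. B_x = 4  [2·signedArea(BCD) = -100 ∩ 2·signedArea(BAD) = -50]
4. B_y = 1  [2·signedArea(BCD) = -100 ∩ 2·signedArea(BAD) = -50]
   → B = (4, 1)

B = (4, 1)
E = (558/61, -267/61)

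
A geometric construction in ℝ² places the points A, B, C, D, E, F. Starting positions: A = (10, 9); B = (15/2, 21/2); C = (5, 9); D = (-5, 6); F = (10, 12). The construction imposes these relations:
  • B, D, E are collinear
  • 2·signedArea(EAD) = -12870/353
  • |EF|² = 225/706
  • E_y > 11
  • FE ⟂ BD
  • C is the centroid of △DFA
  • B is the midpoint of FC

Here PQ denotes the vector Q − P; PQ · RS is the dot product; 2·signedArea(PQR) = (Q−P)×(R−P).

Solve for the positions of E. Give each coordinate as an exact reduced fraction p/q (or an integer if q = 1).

1. E_x = 7195/706  [B, D, E are collinear ∩ FE ⟂ BD]
2. E_y = 8097/706  [B, D, E are collinear ∩ FE ⟂ BD]
   → E = (7195/706, 8097/706)

E = (7195/706, 8097/706)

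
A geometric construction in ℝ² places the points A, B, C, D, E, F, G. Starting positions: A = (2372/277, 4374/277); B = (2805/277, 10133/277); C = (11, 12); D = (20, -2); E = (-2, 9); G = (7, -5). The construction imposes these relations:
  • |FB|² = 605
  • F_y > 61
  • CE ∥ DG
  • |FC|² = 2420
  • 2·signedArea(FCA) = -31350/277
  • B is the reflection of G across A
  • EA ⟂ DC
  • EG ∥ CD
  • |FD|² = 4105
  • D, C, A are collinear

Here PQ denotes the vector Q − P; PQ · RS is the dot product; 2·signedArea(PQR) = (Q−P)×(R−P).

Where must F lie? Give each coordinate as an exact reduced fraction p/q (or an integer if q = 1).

1. F_x = 2563/277  [line -1050/277·x + -675/277·y + 51000/277 = 0 ∩ |FB|² = 605]
2. F_y = 16942/277  [line -1050/277·x + -675/277·y + 51000/277 = 0 ∩ |FB|² = 605]
   → F = (2563/277, 16942/277)

F = (2563/277, 16942/277)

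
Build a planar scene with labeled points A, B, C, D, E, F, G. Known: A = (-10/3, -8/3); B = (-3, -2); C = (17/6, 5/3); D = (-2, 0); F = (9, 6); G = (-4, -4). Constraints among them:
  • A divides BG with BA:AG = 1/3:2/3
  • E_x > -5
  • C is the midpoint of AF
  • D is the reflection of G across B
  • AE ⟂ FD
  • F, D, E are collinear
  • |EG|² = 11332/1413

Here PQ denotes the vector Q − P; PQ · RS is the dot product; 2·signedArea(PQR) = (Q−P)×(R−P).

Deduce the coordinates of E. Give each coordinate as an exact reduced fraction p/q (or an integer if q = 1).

E = (-1954/471, -184/157)

1. E_x = -1954/471  [F, D, E are collinear ∩ AE ⟂ FD]
2. E_y = -184/157  [F, D, E are collinear ∩ AE ⟂ FD]
   → E = (-1954/471, -184/157)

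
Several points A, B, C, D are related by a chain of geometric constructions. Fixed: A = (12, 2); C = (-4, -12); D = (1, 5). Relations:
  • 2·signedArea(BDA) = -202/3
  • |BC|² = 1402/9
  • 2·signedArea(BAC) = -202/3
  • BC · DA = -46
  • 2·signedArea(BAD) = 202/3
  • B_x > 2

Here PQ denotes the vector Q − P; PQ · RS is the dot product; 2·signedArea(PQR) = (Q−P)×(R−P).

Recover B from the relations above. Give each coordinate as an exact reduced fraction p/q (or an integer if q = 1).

B = (3, -5/3)

1. B_x = 3  [2·signedArea(BAC) = -202/3 ∩ BC · DA = -46]
2. B_y = -5/3  [2·signedArea(BAC) = -202/3 ∩ BC · DA = -46]
   → B = (3, -5/3)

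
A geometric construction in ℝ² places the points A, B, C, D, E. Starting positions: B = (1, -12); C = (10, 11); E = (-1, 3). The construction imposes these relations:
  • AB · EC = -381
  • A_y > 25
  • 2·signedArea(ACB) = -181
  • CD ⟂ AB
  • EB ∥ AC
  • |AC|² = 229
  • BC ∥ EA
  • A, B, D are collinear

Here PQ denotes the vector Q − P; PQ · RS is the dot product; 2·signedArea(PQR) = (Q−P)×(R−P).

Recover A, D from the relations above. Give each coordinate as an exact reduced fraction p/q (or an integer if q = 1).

A = (8, 26)
D = (8052/1493, 17690/1493)

1. A_x = 8  [EB ∥ AC ∩ BC ∥ EA]
2. A_y = 26  [EB ∥ AC ∩ BC ∥ EA]
   → A = (8, 26)
3. D_x = 8052/1493  [A, B, D are collinear ∩ CD ⟂ AB]
4. D_y = 17690/1493  [A, B, D are collinear ∩ CD ⟂ AB]
   → D = (8052/1493, 17690/1493)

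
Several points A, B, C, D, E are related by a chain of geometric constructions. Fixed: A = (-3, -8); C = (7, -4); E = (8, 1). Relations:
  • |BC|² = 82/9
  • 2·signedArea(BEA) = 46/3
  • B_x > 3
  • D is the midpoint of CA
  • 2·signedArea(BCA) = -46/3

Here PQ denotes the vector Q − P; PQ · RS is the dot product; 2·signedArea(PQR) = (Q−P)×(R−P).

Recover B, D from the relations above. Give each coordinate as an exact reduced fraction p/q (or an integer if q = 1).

1. B_x = 4  [2·signedArea(BEA) = 46/3 ∩ 2·signedArea(BCA) = -46/3]
2. B_y = -11/3  [2·signedArea(BEA) = 46/3 ∩ 2·signedArea(BCA) = -46/3]
   → B = (4, -11/3)
3. D_x = 2  [D is the midpoint of CA]
4. D_y = -6  [D is the midpoint of CA]
   → D = (2, -6)

B = (4, -11/3)
D = (2, -6)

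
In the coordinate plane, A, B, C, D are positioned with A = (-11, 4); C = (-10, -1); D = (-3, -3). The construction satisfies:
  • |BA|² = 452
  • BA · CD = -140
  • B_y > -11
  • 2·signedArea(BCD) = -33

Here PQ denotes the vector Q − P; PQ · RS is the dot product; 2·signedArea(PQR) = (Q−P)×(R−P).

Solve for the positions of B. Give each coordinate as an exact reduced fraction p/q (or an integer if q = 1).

B = (5, -10)

1. B_x = 5  [2·signedArea(BCD) = -33 ∩ BA · CD = -140]
2. B_y = -10  [2·signedArea(BCD) = -33 ∩ BA · CD = -140]
   → B = (5, -10)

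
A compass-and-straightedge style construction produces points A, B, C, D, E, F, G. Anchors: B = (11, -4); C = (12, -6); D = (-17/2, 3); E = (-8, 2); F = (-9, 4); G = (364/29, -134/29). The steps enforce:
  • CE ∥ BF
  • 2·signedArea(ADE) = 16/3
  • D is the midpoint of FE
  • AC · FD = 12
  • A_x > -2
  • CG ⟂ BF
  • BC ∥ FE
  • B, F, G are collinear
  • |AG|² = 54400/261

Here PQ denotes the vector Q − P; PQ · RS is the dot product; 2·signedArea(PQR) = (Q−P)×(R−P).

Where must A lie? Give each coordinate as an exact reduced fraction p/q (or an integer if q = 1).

1. A_x = -4/3  [AC · FD = 12 ∩ 2·signedArea(ADE) = 16/3]
2. A_y = -2/3  [AC · FD = 12 ∩ 2·signedArea(ADE) = 16/3]
   → A = (-4/3, -2/3)

A = (-4/3, -2/3)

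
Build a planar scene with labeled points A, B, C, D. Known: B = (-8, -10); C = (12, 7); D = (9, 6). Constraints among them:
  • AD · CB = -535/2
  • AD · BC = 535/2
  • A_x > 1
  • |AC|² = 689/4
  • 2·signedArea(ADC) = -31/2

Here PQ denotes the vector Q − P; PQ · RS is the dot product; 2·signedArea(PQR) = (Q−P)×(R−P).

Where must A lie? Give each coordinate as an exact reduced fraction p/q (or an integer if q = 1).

1. A_x = 2  [AD · BC = 535/2 ∩ 2·signedArea(ADC) = -31/2]
2. A_y = -3/2  [AD · BC = 535/2 ∩ 2·signedArea(ADC) = -31/2]
   → A = (2, -3/2)

A = (2, -3/2)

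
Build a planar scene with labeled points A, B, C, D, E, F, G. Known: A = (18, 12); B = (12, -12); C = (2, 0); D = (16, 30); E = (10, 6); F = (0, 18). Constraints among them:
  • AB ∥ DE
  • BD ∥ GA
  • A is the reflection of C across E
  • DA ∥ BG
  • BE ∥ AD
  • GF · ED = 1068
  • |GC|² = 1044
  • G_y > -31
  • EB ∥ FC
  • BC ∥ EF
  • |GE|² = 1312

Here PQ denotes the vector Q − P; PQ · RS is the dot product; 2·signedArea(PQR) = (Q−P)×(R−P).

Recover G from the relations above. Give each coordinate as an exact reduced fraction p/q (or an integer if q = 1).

G = (14, -30)

1. G_x = 14  [BD ∥ GA ∩ DA ∥ BG]
2. G_y = -30  [BD ∥ GA ∩ DA ∥ BG]
   → G = (14, -30)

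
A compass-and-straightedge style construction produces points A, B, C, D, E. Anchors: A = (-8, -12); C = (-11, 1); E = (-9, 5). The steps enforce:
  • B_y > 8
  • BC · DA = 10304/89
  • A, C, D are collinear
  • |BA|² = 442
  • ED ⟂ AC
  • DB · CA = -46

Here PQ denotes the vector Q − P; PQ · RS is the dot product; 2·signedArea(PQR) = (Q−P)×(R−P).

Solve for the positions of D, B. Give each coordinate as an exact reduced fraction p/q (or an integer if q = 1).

1. D_x = -1048/89  [A, C, D are collinear ∩ ED ⟂ AC]
2. D_y = 388/89  [A, C, D are collinear ∩ ED ⟂ AC]
   → D = (-1048/89, 388/89)
3. B_x = -7  [line -336/89·x + 1456/89·y + -15456/89 = 0 ∩ |BA|² = 442]
4. B_y = 9  [line -336/89·x + 1456/89·y + -15456/89 = 0 ∩ |BA|² = 442]
   → B = (-7, 9)

B = (-7, 9)
D = (-1048/89, 388/89)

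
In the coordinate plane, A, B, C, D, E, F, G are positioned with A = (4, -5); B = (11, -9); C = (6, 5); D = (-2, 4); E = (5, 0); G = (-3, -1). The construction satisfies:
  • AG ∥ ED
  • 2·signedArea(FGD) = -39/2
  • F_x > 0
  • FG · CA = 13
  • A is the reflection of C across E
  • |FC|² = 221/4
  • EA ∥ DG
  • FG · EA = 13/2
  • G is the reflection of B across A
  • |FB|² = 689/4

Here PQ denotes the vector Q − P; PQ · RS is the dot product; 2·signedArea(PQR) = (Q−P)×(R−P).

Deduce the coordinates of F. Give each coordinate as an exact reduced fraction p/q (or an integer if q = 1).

1. F_x = 1  [FG · EA = 13/2 ∩ 2·signedArea(FGD) = -39/2]
2. F_y = -1/2  [FG · EA = 13/2 ∩ 2·signedArea(FGD) = -39/2]
   → F = (1, -1/2)

F = (1, -1/2)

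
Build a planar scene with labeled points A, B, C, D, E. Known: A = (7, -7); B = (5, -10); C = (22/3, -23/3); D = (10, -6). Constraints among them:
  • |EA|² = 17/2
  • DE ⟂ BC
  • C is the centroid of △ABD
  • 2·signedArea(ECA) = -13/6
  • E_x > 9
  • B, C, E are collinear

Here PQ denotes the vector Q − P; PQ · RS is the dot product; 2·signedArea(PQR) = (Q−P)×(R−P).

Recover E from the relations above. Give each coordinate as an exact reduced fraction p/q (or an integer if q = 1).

1. E_x = 19/2  [B, C, E are collinear ∩ DE ⟂ BC]
2. E_y = -11/2  [B, C, E are collinear ∩ DE ⟂ BC]
   → E = (19/2, -11/2)

E = (19/2, -11/2)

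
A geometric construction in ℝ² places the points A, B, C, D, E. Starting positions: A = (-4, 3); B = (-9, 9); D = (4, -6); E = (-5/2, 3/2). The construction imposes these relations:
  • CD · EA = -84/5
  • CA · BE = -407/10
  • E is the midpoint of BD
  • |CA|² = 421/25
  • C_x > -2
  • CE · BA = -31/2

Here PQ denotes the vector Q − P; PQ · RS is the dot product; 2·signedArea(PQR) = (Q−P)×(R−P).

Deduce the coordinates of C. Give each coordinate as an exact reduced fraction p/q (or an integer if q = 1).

C = (-6/5, 0)

1. C_x = -6/5  [CE · BA = -31/2 ∩ CA · BE = -407/10]
2. C_y = 0  [CE · BA = -31/2 ∩ CA · BE = -407/10]
   → C = (-6/5, 0)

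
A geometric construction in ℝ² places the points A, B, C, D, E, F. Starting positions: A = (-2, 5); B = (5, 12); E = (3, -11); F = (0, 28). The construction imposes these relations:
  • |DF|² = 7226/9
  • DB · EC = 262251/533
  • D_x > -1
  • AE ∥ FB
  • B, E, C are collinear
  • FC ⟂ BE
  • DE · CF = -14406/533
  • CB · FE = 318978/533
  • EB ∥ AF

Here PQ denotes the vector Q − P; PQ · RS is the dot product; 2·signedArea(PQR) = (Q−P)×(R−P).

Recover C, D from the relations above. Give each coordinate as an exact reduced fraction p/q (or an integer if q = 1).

C = (3381/533, 14630/533)
D = (-1/3, -1/3)

1. C_x = 3381/533  [B, E, C are collinear ∩ FC ⟂ BE]
2. C_y = 14630/533  [B, E, C are collinear ∩ FC ⟂ BE]
   → C = (3381/533, 14630/533)
3. D_x = -1/3  [DB · EC = 262251/533 ∩ DE · CF = -14406/533]
4. D_y = -1/3  [DB · EC = 262251/533 ∩ DE · CF = -14406/533]
   → D = (-1/3, -1/3)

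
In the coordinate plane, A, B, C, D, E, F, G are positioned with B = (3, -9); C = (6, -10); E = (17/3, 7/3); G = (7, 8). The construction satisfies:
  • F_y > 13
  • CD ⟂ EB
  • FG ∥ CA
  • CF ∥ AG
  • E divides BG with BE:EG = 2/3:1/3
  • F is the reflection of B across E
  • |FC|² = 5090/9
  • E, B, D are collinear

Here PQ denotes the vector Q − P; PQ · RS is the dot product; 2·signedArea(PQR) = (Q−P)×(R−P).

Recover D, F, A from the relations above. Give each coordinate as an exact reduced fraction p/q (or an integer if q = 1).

1. D_x = 179/61  [E, B, D are collinear ∩ CD ⟂ EB]
2. D_y = -566/61  [E, B, D are collinear ∩ CD ⟂ EB]
   → D = (179/61, -566/61)
3. F_x = 25/3  [F is the reflection of B across E]
4. F_y = 41/3  [F is the reflection of B across E]
   → F = (25/3, 41/3)
5. A_x = 14/3  [CF ∥ AG ∩ FG ∥ CA]
6. A_y = -47/3  [CF ∥ AG ∩ FG ∥ CA]
   → A = (14/3, -47/3)

A = (14/3, -47/3)
D = (179/61, -566/61)
F = (25/3, 41/3)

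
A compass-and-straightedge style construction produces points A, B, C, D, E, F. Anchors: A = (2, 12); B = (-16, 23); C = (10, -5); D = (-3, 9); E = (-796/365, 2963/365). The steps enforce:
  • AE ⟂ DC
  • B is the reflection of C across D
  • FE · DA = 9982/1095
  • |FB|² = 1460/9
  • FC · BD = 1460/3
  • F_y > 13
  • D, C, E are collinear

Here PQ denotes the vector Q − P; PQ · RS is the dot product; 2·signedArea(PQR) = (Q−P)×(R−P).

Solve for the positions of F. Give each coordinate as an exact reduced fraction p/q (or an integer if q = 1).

F = (-22/3, 41/3)

1. F_x = -22/3  [FC · BD = 1460/3 ∩ FE · DA = 9982/1095]
2. F_y = 41/3  [FC · BD = 1460/3 ∩ FE · DA = 9982/1095]
   → F = (-22/3, 41/3)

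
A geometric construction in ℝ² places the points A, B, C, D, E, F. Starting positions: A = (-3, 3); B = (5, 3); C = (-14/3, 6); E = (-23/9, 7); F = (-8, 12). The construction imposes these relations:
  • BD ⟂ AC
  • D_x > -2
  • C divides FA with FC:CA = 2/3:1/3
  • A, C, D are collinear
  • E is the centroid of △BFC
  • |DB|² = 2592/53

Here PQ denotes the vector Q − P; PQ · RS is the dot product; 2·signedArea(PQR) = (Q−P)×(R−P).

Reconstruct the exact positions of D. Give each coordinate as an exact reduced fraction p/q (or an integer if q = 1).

D = (-59/53, -21/53)

1. D_x = -59/53  [A, C, D are collinear ∩ BD ⟂ AC]
2. D_y = -21/53  [A, C, D are collinear ∩ BD ⟂ AC]
   → D = (-59/53, -21/53)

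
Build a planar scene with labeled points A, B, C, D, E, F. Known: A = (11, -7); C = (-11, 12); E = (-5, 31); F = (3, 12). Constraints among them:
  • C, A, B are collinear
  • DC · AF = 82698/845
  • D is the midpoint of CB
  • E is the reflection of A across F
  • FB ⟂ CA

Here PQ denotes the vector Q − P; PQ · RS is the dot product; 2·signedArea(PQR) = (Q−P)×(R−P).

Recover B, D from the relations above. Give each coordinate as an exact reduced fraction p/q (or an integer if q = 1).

1. B_x = -2519/845  [C, A, B are collinear ∩ FB ⟂ CA]
2. B_y = 4288/845  [C, A, B are collinear ∩ FB ⟂ CA]
   → B = (-2519/845, 4288/845)
3. D_x = -5907/845  [D is the midpoint of CB]
4. D_y = 7214/845  [D is the midpoint of CB]
   → D = (-5907/845, 7214/845)

B = (-2519/845, 4288/845)
D = (-5907/845, 7214/845)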